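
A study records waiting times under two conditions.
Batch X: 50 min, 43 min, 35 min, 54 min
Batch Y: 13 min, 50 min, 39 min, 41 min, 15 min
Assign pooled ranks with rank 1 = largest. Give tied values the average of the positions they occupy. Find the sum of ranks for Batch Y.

30.5

Sorted (descending): 54, 50, 50, 43, 41, 39, 35, 15, 13
The 2 values of 50 occupy positions 2–3 → average rank (2+3)/2 = 2.5.
Batch Y values → pooled ranks: 13→9, 50→2.5, 39→6, 41→5, 15→8
Rank sum = 9 + 2.5 + 6 + 5 + 8 = 30.5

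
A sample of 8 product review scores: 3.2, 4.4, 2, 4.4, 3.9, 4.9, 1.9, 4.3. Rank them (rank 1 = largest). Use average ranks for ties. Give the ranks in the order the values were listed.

6, 2.5, 7, 2.5, 5, 1, 8, 4

Sorted (descending): 4.9, 4.4, 4.4, 4.3, 3.9, 3.2, 2, 1.9
The 2 values of 4.4 occupy positions 2–3 → average rank (2+3)/2 = 2.5.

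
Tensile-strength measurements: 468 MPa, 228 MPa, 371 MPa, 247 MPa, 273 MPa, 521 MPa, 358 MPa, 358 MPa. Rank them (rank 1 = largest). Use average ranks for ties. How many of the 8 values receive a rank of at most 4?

3

Sorted (descending): 521, 468, 371, 358, 358, 273, 247, 228
The 2 values of 358 occupy positions 4–5 → average rank (4+5)/2 = 4.5.
Ranks ≤ 4: {1, 2, 3} → 3 values.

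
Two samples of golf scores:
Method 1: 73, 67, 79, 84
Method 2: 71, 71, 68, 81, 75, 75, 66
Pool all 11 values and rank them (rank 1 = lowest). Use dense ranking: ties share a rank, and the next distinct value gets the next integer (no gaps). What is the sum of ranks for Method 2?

Sorted (ascending): 66, 67, 68, 71, 71, 73, 75, 75, 79, 81, 84
The 2 values of 71 share dense rank 4.
The 2 values of 75 share dense rank 6.
Remaining distinct values take the next consecutive integers.
Method 2 values → pooled ranks: 71→4, 71→4, 68→3, 81→8, 75→6, 75→6, 66→1
Rank sum = 4 + 4 + 3 + 8 + 6 + 6 + 1 = 32

32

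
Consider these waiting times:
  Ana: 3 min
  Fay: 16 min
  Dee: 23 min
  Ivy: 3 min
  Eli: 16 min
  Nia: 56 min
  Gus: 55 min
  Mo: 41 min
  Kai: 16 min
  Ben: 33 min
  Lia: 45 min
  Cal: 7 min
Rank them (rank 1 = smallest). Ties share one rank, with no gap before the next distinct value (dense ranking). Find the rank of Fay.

Sorted (ascending): 3, 3, 7, 16, 16, 16, 23, 33, 41, 45, 55, 56
The 2 values of 3 share dense rank 1.
The 3 values of 16 share dense rank 3.
Remaining distinct values take the next consecutive integers.
Fay has value 16 min → rank 3.

3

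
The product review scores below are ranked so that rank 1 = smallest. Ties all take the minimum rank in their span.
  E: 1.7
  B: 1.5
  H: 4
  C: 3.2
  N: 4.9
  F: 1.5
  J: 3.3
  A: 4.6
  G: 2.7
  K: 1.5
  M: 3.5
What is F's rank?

Sorted (ascending): 1.5, 1.5, 1.5, 1.7, 2.7, 3.2, 3.3, 3.5, 4, 4.6, 4.9
The 3 values of 1.5 occupy positions 1–3 → each gets rank 1.
F has value 1.5 → rank 1.

1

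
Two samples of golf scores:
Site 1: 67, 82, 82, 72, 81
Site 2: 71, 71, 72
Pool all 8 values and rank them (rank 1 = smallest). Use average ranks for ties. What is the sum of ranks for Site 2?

Sorted (ascending): 67, 71, 71, 72, 72, 81, 82, 82
The 2 values of 71 occupy positions 2–3 → average rank (2+3)/2 = 2.5.
The 2 values of 72 occupy positions 4–5 → average rank (4+5)/2 = 4.5.
The 2 values of 82 occupy positions 7–8 → average rank (7+8)/2 = 7.5.
Site 2 values → pooled ranks: 71→2.5, 71→2.5, 72→4.5
Rank sum = 2.5 + 2.5 + 4.5 = 9.5

9.5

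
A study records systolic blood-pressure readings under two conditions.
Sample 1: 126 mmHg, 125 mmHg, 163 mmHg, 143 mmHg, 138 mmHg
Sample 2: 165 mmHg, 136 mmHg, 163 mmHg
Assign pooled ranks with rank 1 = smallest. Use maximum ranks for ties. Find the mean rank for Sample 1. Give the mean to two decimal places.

3.80

Sorted (ascending): 125, 126, 136, 138, 143, 163, 163, 165
The 2 values of 163 occupy positions 6–7 → each gets rank 7.
Sample 1 values → pooled ranks: 126→2, 125→1, 163→7, 143→5, 138→4
Mean rank = (2 + 1 + 7 + 5 + 4) / 5 = 3.80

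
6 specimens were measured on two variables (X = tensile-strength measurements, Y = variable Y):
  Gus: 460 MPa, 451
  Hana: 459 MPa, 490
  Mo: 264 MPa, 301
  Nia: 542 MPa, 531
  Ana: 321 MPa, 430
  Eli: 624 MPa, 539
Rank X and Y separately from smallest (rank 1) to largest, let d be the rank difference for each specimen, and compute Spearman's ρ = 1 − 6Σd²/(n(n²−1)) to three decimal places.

Ranks of variable 1: 4, 3, 1, 5, 2, 6
Ranks of variable 2: 3, 4, 1, 5, 2, 6
d = r₁ − r₂: 1, -1, 0, 0, 0, 0
d²: 1, 1, 0, 0, 0, 0; Σd² = 2
ρ = 1 − 6·2/(6·35) = 1 − 12/210 = 0.943

0.943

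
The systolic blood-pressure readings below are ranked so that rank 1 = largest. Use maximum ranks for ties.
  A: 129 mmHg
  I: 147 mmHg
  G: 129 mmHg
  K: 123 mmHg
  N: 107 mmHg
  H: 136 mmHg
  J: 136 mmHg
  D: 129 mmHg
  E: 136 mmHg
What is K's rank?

8

Sorted (descending): 147, 136, 136, 136, 129, 129, 129, 123, 107
The 3 values of 136 occupy positions 2–4 → each gets rank 4.
The 3 values of 129 occupy positions 5–7 → each gets rank 7.
K has value 123 mmHg → rank 8.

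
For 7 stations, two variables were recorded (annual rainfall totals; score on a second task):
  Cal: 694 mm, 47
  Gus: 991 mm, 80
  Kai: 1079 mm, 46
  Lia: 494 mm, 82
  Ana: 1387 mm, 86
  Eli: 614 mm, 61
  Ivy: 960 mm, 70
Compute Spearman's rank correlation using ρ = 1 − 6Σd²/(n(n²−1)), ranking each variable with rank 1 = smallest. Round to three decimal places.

0.071

Ranks of variable 1: 3, 5, 6, 1, 7, 2, 4
Ranks of variable 2: 2, 5, 1, 6, 7, 3, 4
d = r₁ − r₂: 1, 0, 5, -5, 0, -1, 0
d²: 1, 0, 25, 25, 0, 1, 0; Σd² = 52
ρ = 1 − 6·52/(7·48) = 1 − 312/336 = 0.071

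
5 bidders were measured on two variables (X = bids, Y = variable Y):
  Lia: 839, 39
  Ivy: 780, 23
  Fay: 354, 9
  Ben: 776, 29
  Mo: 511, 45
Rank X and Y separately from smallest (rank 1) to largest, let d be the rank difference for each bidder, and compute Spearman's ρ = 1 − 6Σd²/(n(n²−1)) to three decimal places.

0.300

Ranks of variable 1: 5, 4, 1, 3, 2
Ranks of variable 2: 4, 2, 1, 3, 5
d = r₁ − r₂: 1, 2, 0, 0, -3
d²: 1, 4, 0, 0, 9; Σd² = 14
ρ = 1 − 6·14/(5·24) = 1 − 84/120 = 0.300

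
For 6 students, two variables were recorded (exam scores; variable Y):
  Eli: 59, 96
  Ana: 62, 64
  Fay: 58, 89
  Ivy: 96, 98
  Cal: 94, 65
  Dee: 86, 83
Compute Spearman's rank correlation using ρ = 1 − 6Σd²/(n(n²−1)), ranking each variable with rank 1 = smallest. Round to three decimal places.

0.086

Ranks of variable 1: 2, 3, 1, 6, 5, 4
Ranks of variable 2: 5, 1, 4, 6, 2, 3
d = r₁ − r₂: -3, 2, -3, 0, 3, 1
d²: 9, 4, 9, 0, 9, 1; Σd² = 32
ρ = 1 − 6·32/(6·35) = 1 − 192/210 = 0.086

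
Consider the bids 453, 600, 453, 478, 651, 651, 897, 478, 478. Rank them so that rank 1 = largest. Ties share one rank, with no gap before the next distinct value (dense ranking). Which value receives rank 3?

Sorted (descending): 897, 651, 651, 600, 478, 478, 478, 453, 453
The 2 values of 651 share dense rank 2.
The 3 values of 478 share dense rank 4.
The 2 values of 453 share dense rank 5.
Remaining distinct values take the next consecutive integers.
Rank 3 → value 600.

600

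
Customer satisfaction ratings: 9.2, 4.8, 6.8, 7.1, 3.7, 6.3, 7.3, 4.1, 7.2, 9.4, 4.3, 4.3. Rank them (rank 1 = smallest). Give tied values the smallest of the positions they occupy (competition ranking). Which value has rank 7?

Sorted (ascending): 3.7, 4.1, 4.3, 4.3, 4.8, 6.3, 6.8, 7.1, 7.2, 7.3, 9.2, 9.4
The 2 values of 4.3 occupy positions 3–4 → each gets rank 3.
Rank 7 → value 6.8.

6.8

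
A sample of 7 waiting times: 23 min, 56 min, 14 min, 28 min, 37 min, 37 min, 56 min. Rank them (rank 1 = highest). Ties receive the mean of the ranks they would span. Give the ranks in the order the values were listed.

Sorted (descending): 56, 56, 37, 37, 28, 23, 14
The 2 values of 56 occupy positions 1–2 → average rank (1+2)/2 = 1.5.
The 2 values of 37 occupy positions 3–4 → average rank (3+4)/2 = 3.5.

6, 1.5, 7, 5, 3.5, 3.5, 1.5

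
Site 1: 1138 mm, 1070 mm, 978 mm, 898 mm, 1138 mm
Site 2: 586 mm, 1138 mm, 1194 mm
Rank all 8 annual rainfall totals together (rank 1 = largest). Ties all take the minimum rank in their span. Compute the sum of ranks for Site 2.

11

Sorted (descending): 1194, 1138, 1138, 1138, 1070, 978, 898, 586
The 3 values of 1138 occupy positions 2–4 → each gets rank 2.
Site 2 values → pooled ranks: 586→8, 1138→2, 1194→1
Rank sum = 8 + 2 + 1 = 11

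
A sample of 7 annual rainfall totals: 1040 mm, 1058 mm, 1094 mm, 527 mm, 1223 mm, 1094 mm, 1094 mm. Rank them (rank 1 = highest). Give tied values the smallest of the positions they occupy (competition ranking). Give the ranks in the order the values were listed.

6, 5, 2, 7, 1, 2, 2

Sorted (descending): 1223, 1094, 1094, 1094, 1058, 1040, 527
The 3 values of 1094 occupy positions 2–4 → each gets rank 2.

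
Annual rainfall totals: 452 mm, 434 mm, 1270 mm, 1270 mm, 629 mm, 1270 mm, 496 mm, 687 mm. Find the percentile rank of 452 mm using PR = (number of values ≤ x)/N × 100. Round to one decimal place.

N = 8.
Strictly below 452: 1. Equal to 452: 1.
PR = 2/8 × 100 = 25.0

25.0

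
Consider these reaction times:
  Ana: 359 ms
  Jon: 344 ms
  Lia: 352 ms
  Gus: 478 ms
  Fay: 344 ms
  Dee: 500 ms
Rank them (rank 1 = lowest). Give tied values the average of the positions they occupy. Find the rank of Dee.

6

Sorted (ascending): 344, 344, 352, 359, 478, 500
The 2 values of 344 occupy positions 1–2 → average rank (1+2)/2 = 1.5.
Dee has value 500 ms → rank 6.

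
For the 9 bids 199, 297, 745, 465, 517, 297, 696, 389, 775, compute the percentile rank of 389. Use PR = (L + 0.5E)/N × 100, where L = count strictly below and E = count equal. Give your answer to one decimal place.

N = 9.
Strictly below 389: 3. Equal to 389: 1.
PR = (3 + 0.5·1)/9 × 100 = 38.9

38.9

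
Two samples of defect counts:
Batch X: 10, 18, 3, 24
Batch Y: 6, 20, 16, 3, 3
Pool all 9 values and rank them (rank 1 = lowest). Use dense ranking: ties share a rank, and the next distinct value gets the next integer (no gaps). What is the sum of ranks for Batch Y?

14

Sorted (ascending): 3, 3, 3, 6, 10, 16, 18, 20, 24
The 3 values of 3 share dense rank 1.
Remaining distinct values take the next consecutive integers.
Batch Y values → pooled ranks: 6→2, 20→6, 16→4, 3→1, 3→1
Rank sum = 2 + 6 + 4 + 1 + 1 = 14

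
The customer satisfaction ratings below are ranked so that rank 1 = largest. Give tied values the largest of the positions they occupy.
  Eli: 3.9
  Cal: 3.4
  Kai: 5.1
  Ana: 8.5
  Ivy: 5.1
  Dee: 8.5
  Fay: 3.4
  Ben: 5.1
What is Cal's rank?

8

Sorted (descending): 8.5, 8.5, 5.1, 5.1, 5.1, 3.9, 3.4, 3.4
The 2 values of 8.5 occupy positions 1–2 → each gets rank 2.
The 3 values of 5.1 occupy positions 3–5 → each gets rank 5.
The 2 values of 3.4 occupy positions 7–8 → each gets rank 8.
Cal has value 3.4 → rank 8.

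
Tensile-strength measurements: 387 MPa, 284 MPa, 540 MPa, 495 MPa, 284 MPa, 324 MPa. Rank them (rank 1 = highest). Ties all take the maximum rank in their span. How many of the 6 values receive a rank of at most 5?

Sorted (descending): 540, 495, 387, 324, 284, 284
The 2 values of 284 occupy positions 5–6 → each gets rank 6.
Ranks ≤ 5: {1, 2, 3, 4} → 4 values.

4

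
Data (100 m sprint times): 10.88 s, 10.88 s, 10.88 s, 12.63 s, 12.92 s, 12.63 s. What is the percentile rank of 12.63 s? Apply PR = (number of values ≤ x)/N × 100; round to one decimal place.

83.3

N = 6.
Strictly below 12.63: 3. Equal to 12.63: 2.
PR = 5/6 × 100 = 83.3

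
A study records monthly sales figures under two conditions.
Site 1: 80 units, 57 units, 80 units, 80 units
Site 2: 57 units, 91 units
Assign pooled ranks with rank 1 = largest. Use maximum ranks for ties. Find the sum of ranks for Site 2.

Sorted (descending): 91, 80, 80, 80, 57, 57
The 3 values of 80 occupy positions 2–4 → each gets rank 4.
The 2 values of 57 occupy positions 5–6 → each gets rank 6.
Site 2 values → pooled ranks: 57→6, 91→1
Rank sum = 6 + 1 = 7

7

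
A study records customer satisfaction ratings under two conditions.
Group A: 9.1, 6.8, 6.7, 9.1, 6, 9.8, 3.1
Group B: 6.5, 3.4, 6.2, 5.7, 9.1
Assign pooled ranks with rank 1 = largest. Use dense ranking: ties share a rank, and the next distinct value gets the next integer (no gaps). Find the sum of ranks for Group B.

30

Sorted (descending): 9.8, 9.1, 9.1, 9.1, 6.8, 6.7, 6.5, 6.2, 6, 5.7, 3.4, 3.1
The 3 values of 9.1 share dense rank 2.
Remaining distinct values take the next consecutive integers.
Group B values → pooled ranks: 6.5→5, 3.4→9, 6.2→6, 5.7→8, 9.1→2
Rank sum = 5 + 9 + 6 + 8 + 2 = 30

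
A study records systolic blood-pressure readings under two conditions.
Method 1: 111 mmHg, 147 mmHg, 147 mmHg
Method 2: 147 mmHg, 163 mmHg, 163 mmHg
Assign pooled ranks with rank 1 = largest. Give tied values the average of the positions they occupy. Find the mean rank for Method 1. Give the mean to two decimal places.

Sorted (descending): 163, 163, 147, 147, 147, 111
The 2 values of 163 occupy positions 1–2 → average rank (1+2)/2 = 1.5.
The 3 values of 147 occupy positions 3–5 → average rank 4.
Method 1 values → pooled ranks: 111→6, 147→4, 147→4
Mean rank = (6 + 4 + 4) / 3 = 4.67

4.67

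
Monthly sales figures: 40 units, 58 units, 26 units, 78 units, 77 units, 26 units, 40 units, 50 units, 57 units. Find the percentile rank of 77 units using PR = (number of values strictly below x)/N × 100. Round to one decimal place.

N = 9.
Strictly below 77: 7. Equal to 77: 1.
PR = 7/9 × 100 = 77.8

77.8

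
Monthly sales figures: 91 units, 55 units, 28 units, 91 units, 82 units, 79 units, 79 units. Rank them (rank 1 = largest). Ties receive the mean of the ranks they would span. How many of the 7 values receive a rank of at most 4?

3

Sorted (descending): 91, 91, 82, 79, 79, 55, 28
The 2 values of 91 occupy positions 1–2 → average rank (1+2)/2 = 1.5.
The 2 values of 79 occupy positions 4–5 → average rank (4+5)/2 = 4.5.
Ranks ≤ 4: {1.5, 1.5, 3} → 3 values.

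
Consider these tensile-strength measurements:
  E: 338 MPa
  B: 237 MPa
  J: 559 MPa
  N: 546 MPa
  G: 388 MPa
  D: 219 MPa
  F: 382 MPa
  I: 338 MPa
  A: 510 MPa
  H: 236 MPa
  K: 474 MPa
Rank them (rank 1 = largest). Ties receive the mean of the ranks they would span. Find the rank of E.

Sorted (descending): 559, 546, 510, 474, 388, 382, 338, 338, 237, 236, 219
The 2 values of 338 occupy positions 7–8 → average rank (7+8)/2 = 7.5.
E has value 338 MPa → rank 7.5.

7.5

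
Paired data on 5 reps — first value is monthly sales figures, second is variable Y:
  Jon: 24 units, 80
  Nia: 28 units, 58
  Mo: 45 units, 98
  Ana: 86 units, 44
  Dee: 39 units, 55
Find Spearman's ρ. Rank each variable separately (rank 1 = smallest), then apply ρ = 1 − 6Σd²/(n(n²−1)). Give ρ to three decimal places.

-0.400

Ranks of variable 1: 1, 2, 4, 5, 3
Ranks of variable 2: 4, 3, 5, 1, 2
d = r₁ − r₂: -3, -1, -1, 4, 1
d²: 9, 1, 1, 16, 1; Σd² = 28
ρ = 1 − 6·28/(5·24) = 1 − 168/120 = -0.400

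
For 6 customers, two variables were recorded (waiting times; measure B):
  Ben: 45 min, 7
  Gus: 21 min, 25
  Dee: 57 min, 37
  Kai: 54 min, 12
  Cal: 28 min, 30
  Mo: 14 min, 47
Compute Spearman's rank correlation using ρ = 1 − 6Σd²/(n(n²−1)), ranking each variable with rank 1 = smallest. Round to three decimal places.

-0.314

Ranks of variable 1: 4, 2, 6, 5, 3, 1
Ranks of variable 2: 1, 3, 5, 2, 4, 6
d = r₁ − r₂: 3, -1, 1, 3, -1, -5
d²: 9, 1, 1, 9, 1, 25; Σd² = 46
ρ = 1 − 6·46/(6·35) = 1 − 276/210 = -0.314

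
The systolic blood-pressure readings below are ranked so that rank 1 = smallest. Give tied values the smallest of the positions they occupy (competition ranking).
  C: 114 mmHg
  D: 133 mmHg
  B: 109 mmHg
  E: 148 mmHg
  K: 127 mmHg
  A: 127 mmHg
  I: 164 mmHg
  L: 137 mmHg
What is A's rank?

Sorted (ascending): 109, 114, 127, 127, 133, 137, 148, 164
The 2 values of 127 occupy positions 3–4 → each gets rank 3.
A has value 127 mmHg → rank 3.

3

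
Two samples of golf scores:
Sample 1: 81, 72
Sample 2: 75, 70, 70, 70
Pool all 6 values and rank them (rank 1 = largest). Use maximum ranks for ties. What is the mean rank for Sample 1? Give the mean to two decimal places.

2.00

Sorted (descending): 81, 75, 72, 70, 70, 70
The 3 values of 70 occupy positions 4–6 → each gets rank 6.
Sample 1 values → pooled ranks: 81→1, 72→3
Mean rank = (1 + 3) / 2 = 2.00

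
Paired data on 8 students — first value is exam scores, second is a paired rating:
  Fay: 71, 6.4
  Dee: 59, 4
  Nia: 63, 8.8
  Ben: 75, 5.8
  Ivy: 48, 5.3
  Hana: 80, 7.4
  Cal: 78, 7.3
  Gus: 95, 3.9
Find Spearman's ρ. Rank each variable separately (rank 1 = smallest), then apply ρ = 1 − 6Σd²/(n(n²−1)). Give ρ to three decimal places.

0.048

Ranks of variable 1: 4, 2, 3, 5, 1, 7, 6, 8
Ranks of variable 2: 5, 2, 8, 4, 3, 7, 6, 1
d = r₁ − r₂: -1, 0, -5, 1, -2, 0, 0, 7
d²: 1, 0, 25, 1, 4, 0, 0, 49; Σd² = 80
ρ = 1 − 6·80/(8·63) = 1 − 480/504 = 0.048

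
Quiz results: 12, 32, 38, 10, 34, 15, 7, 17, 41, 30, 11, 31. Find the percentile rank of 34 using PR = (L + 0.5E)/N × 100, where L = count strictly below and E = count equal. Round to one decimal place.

N = 12.
Strictly below 34: 9. Equal to 34: 1.
PR = (9 + 0.5·1)/12 × 100 = 79.2

79.2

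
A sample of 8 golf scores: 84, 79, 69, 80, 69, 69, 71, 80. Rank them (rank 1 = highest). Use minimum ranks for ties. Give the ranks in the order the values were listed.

1, 4, 6, 2, 6, 6, 5, 2

Sorted (descending): 84, 80, 80, 79, 71, 69, 69, 69
The 2 values of 80 occupy positions 2–3 → each gets rank 2.
The 3 values of 69 occupy positions 6–8 → each gets rank 6.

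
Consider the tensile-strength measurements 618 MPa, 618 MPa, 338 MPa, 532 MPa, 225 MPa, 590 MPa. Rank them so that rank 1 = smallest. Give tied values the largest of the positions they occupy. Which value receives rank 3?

Sorted (ascending): 225, 338, 532, 590, 618, 618
The 2 values of 618 occupy positions 5–6 → each gets rank 6.
Rank 3 → value 532.

532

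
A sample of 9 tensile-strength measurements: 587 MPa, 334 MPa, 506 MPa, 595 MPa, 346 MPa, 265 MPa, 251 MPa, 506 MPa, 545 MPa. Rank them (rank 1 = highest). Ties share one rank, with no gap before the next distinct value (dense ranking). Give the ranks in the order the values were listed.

Sorted (descending): 595, 587, 545, 506, 506, 346, 334, 265, 251
The 2 values of 506 share dense rank 4.
Remaining distinct values take the next consecutive integers.

2, 6, 4, 1, 5, 7, 8, 4, 3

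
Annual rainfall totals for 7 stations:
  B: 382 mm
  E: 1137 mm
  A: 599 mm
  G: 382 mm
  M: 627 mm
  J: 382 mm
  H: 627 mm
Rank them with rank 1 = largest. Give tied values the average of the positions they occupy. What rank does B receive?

6

Sorted (descending): 1137, 627, 627, 599, 382, 382, 382
The 2 values of 627 occupy positions 2–3 → average rank (2+3)/2 = 2.5.
The 3 values of 382 occupy positions 5–7 → average rank 6.
B has value 382 mm → rank 6.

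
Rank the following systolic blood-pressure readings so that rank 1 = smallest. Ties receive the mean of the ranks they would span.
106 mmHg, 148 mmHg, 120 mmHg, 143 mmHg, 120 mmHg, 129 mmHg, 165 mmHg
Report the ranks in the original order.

Sorted (ascending): 106, 120, 120, 129, 143, 148, 165
The 2 values of 120 occupy positions 2–3 → average rank (2+3)/2 = 2.5.

1, 6, 2.5, 5, 2.5, 4, 7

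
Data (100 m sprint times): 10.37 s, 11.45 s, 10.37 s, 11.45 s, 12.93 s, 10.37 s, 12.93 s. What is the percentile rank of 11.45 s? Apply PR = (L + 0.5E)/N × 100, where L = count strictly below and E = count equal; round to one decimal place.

57.1

N = 7.
Strictly below 11.45: 3. Equal to 11.45: 2.
PR = (3 + 0.5·2)/7 × 100 = 57.1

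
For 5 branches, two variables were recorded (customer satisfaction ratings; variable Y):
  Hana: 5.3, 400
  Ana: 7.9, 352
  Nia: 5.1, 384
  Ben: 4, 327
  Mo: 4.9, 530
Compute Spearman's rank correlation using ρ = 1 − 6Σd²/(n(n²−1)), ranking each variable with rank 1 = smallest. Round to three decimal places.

0.100

Ranks of variable 1: 4, 5, 3, 1, 2
Ranks of variable 2: 4, 2, 3, 1, 5
d = r₁ − r₂: 0, 3, 0, 0, -3
d²: 0, 9, 0, 0, 9; Σd² = 18
ρ = 1 − 6·18/(5·24) = 1 − 108/120 = 0.100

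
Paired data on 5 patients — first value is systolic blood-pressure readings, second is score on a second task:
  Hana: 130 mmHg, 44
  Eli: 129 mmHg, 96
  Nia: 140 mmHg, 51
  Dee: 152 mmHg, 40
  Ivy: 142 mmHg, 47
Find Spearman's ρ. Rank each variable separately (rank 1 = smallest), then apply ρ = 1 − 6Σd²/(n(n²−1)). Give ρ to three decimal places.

-0.700

Ranks of variable 1: 2, 1, 3, 5, 4
Ranks of variable 2: 2, 5, 4, 1, 3
d = r₁ − r₂: 0, -4, -1, 4, 1
d²: 0, 16, 1, 16, 1; Σd² = 34
ρ = 1 − 6·34/(5·24) = 1 − 204/120 = -0.700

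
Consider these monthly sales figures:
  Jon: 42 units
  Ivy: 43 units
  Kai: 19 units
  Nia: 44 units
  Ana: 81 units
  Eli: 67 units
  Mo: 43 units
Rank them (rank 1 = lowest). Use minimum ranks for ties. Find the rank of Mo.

3

Sorted (ascending): 19, 42, 43, 43, 44, 67, 81
The 2 values of 43 occupy positions 3–4 → each gets rank 3.
Mo has value 43 units → rank 3.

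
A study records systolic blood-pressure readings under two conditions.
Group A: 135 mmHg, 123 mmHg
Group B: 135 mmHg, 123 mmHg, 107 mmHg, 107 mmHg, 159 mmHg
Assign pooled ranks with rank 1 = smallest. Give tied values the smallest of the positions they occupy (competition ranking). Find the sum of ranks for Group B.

Sorted (ascending): 107, 107, 123, 123, 135, 135, 159
The 2 values of 107 occupy positions 1–2 → each gets rank 1.
The 2 values of 123 occupy positions 3–4 → each gets rank 3.
The 2 values of 135 occupy positions 5–6 → each gets rank 5.
Group B values → pooled ranks: 135→5, 123→3, 107→1, 107→1, 159→7
Rank sum = 5 + 3 + 1 + 1 + 7 = 17

17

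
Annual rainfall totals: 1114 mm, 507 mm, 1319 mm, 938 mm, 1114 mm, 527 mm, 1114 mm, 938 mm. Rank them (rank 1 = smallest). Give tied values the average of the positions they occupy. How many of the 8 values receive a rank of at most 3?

2

Sorted (ascending): 507, 527, 938, 938, 1114, 1114, 1114, 1319
The 2 values of 938 occupy positions 3–4 → average rank (3+4)/2 = 3.5.
The 3 values of 1114 occupy positions 5–7 → average rank 6.
Ranks ≤ 3: {1, 2} → 2 values.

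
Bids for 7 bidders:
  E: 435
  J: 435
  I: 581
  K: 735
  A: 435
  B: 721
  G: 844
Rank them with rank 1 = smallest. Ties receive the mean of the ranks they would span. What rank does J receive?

2

Sorted (ascending): 435, 435, 435, 581, 721, 735, 844
The 3 values of 435 occupy positions 1–3 → average rank 2.
J has value 435 → rank 2.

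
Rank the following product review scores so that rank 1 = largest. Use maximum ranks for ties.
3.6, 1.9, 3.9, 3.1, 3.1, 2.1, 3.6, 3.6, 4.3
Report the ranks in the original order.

5, 9, 2, 7, 7, 8, 5, 5, 1

Sorted (descending): 4.3, 3.9, 3.6, 3.6, 3.6, 3.1, 3.1, 2.1, 1.9
The 3 values of 3.6 occupy positions 3–5 → each gets rank 5.
The 2 values of 3.1 occupy positions 6–7 → each gets rank 7.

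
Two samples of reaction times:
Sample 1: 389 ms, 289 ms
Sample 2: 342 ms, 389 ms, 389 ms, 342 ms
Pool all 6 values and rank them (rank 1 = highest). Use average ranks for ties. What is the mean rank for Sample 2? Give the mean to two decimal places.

3.25

Sorted (descending): 389, 389, 389, 342, 342, 289
The 3 values of 389 occupy positions 1–3 → average rank 2.
The 2 values of 342 occupy positions 4–5 → average rank (4+5)/2 = 4.5.
Sample 2 values → pooled ranks: 342→4.5, 389→2, 389→2, 342→4.5
Mean rank = (4.5 + 2 + 2 + 4.5) / 4 = 3.25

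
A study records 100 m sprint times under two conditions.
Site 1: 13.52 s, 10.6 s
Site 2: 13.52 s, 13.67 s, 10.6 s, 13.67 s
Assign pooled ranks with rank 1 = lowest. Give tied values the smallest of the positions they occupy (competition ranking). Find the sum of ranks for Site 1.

4

Sorted (ascending): 10.6, 10.6, 13.52, 13.52, 13.67, 13.67
The 2 values of 10.6 occupy positions 1–2 → each gets rank 1.
The 2 values of 13.52 occupy positions 3–4 → each gets rank 3.
The 2 values of 13.67 occupy positions 5–6 → each gets rank 5.
Site 1 values → pooled ranks: 13.52→3, 10.6→1
Rank sum = 3 + 1 = 4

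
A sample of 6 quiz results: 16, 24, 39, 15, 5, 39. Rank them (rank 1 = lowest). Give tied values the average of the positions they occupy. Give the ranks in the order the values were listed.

3, 4, 5.5, 2, 1, 5.5

Sorted (ascending): 5, 15, 16, 24, 39, 39
The 2 values of 39 occupy positions 5–6 → average rank (5+6)/2 = 5.5.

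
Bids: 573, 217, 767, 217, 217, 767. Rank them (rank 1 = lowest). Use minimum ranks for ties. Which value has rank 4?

573

Sorted (ascending): 217, 217, 217, 573, 767, 767
The 3 values of 217 occupy positions 1–3 → each gets rank 1.
The 2 values of 767 occupy positions 5–6 → each gets rank 5.
Rank 4 → value 573.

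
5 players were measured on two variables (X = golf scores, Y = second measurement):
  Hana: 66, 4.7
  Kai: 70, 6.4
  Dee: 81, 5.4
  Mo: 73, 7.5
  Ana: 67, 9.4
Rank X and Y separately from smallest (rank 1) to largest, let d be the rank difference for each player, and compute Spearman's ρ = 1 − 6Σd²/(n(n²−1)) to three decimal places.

0.100

Ranks of variable 1: 1, 3, 5, 4, 2
Ranks of variable 2: 1, 3, 2, 4, 5
d = r₁ − r₂: 0, 0, 3, 0, -3
d²: 0, 0, 9, 0, 9; Σd² = 18
ρ = 1 − 6·18/(5·24) = 1 − 108/120 = 0.100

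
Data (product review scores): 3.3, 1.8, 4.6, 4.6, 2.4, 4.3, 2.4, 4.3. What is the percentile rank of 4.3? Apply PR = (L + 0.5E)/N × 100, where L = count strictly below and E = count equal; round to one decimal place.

62.5

N = 8.
Strictly below 4.3: 4. Equal to 4.3: 2.
PR = (4 + 0.5·2)/8 × 100 = 62.5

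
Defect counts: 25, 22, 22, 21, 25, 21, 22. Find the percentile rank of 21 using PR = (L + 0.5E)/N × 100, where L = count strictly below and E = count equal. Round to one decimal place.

N = 7.
Strictly below 21: 0. Equal to 21: 2.
PR = (0 + 0.5·2)/7 × 100 = 14.3

14.3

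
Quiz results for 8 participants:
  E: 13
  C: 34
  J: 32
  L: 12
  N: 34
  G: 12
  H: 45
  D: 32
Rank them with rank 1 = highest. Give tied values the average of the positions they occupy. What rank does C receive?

Sorted (descending): 45, 34, 34, 32, 32, 13, 12, 12
The 2 values of 34 occupy positions 2–3 → average rank (2+3)/2 = 2.5.
The 2 values of 32 occupy positions 4–5 → average rank (4+5)/2 = 4.5.
The 2 values of 12 occupy positions 7–8 → average rank (7+8)/2 = 7.5.
C has value 34 → rank 2.5.

2.5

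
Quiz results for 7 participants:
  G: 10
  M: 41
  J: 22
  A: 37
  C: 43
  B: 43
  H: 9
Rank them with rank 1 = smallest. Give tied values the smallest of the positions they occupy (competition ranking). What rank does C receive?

Sorted (ascending): 9, 10, 22, 37, 41, 43, 43
The 2 values of 43 occupy positions 6–7 → each gets rank 6.
C has value 43 → rank 6.

6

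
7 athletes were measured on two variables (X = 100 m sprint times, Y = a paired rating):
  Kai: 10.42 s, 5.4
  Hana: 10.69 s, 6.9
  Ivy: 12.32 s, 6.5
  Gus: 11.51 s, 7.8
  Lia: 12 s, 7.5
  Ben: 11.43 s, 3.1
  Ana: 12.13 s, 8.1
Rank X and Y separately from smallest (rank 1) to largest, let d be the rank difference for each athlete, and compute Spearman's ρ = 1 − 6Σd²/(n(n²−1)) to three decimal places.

Ranks of variable 1: 1, 2, 7, 4, 5, 3, 6
Ranks of variable 2: 2, 4, 3, 6, 5, 1, 7
d = r₁ − r₂: -1, -2, 4, -2, 0, 2, -1
d²: 1, 4, 16, 4, 0, 4, 1; Σd² = 30
ρ = 1 − 6·30/(7·48) = 1 − 180/336 = 0.464

0.464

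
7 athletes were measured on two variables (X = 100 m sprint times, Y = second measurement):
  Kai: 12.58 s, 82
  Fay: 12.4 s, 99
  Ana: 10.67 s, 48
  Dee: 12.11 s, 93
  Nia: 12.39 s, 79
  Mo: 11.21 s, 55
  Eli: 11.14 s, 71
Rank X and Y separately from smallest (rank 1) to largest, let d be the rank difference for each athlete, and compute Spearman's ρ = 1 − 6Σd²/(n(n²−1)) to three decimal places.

Ranks of variable 1: 7, 6, 1, 4, 5, 3, 2
Ranks of variable 2: 5, 7, 1, 6, 4, 2, 3
d = r₁ − r₂: 2, -1, 0, -2, 1, 1, -1
d²: 4, 1, 0, 4, 1, 1, 1; Σd² = 12
ρ = 1 − 6·12/(7·48) = 1 − 72/336 = 0.786

0.786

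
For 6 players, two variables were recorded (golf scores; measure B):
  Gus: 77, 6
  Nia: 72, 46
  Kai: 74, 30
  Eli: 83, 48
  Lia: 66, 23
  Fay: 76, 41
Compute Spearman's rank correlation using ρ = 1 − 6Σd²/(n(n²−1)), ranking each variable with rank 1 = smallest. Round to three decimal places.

Ranks of variable 1: 5, 2, 3, 6, 1, 4
Ranks of variable 2: 1, 5, 3, 6, 2, 4
d = r₁ − r₂: 4, -3, 0, 0, -1, 0
d²: 16, 9, 0, 0, 1, 0; Σd² = 26
ρ = 1 − 6·26/(6·35) = 1 − 156/210 = 0.257

0.257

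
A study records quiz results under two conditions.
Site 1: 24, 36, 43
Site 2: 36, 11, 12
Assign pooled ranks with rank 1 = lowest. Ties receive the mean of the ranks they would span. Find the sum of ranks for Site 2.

7.5

Sorted (ascending): 11, 12, 24, 36, 36, 43
The 2 values of 36 occupy positions 4–5 → average rank (4+5)/2 = 4.5.
Site 2 values → pooled ranks: 36→4.5, 11→1, 12→2
Rank sum = 4.5 + 1 + 2 = 7.5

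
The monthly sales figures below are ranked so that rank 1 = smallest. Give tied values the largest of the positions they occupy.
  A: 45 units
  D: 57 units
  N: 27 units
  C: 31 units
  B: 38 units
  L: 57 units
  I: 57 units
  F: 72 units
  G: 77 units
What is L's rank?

7

Sorted (ascending): 27, 31, 38, 45, 57, 57, 57, 72, 77
The 3 values of 57 occupy positions 5–7 → each gets rank 7.
L has value 57 units → rank 7.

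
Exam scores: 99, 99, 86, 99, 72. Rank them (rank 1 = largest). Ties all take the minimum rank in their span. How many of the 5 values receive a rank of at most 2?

Sorted (descending): 99, 99, 99, 86, 72
The 3 values of 99 occupy positions 1–3 → each gets rank 1.
Ranks ≤ 2: {1, 1, 1} → 3 values.

3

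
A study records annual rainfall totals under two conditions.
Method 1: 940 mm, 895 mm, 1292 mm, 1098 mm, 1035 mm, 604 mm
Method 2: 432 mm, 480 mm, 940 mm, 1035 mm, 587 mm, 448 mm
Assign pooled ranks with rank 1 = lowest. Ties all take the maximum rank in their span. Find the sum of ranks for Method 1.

Sorted (ascending): 432, 448, 480, 587, 604, 895, 940, 940, 1035, 1035, 1098, 1292
The 2 values of 940 occupy positions 7–8 → each gets rank 8.
The 2 values of 1035 occupy positions 9–10 → each gets rank 10.
Method 1 values → pooled ranks: 940→8, 895→6, 1292→12, 1098→11, 1035→10, 604→5
Rank sum = 8 + 6 + 12 + 11 + 10 + 5 = 52

52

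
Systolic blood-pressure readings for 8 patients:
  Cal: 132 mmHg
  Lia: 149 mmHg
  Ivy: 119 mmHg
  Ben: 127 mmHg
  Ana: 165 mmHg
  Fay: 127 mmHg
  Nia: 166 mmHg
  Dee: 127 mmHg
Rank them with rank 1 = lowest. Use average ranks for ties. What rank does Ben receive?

3

Sorted (ascending): 119, 127, 127, 127, 132, 149, 165, 166
The 3 values of 127 occupy positions 2–4 → average rank 3.
Ben has value 127 mmHg → rank 3.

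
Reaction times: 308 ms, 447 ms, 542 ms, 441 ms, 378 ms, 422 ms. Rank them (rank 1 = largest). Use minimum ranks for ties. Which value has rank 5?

378

Sorted (descending): 542, 447, 441, 422, 378, 308
No ties — each value takes its position as its rank.
Rank 5 → value 378.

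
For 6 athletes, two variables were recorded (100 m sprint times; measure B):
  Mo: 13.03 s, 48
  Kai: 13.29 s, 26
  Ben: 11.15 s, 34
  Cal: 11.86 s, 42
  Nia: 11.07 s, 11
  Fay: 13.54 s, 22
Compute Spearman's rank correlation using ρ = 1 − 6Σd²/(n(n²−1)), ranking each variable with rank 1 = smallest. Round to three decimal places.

Ranks of variable 1: 4, 5, 2, 3, 1, 6
Ranks of variable 2: 6, 3, 4, 5, 1, 2
d = r₁ − r₂: -2, 2, -2, -2, 0, 4
d²: 4, 4, 4, 4, 0, 16; Σd² = 32
ρ = 1 − 6·32/(6·35) = 1 − 192/210 = 0.086

0.086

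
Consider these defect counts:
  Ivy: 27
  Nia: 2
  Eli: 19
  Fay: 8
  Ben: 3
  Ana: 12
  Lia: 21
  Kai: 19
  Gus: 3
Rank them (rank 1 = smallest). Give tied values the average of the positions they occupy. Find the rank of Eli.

Sorted (ascending): 2, 3, 3, 8, 12, 19, 19, 21, 27
The 2 values of 3 occupy positions 2–3 → average rank (2+3)/2 = 2.5.
The 2 values of 19 occupy positions 6–7 → average rank (6+7)/2 = 6.5.
Eli has value 19 → rank 6.5.

6.5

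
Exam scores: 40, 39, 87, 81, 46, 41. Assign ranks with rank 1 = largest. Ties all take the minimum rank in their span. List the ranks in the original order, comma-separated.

Sorted (descending): 87, 81, 46, 41, 40, 39
No ties — each value takes its position as its rank.

5, 6, 1, 2, 3, 4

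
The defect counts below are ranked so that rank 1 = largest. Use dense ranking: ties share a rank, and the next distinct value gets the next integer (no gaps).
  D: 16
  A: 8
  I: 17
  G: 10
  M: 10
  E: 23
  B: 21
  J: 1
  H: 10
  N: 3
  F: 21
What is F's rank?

2

Sorted (descending): 23, 21, 21, 17, 16, 10, 10, 10, 8, 3, 1
The 2 values of 21 share dense rank 2.
The 3 values of 10 share dense rank 5.
Remaining distinct values take the next consecutive integers.
F has value 21 → rank 2.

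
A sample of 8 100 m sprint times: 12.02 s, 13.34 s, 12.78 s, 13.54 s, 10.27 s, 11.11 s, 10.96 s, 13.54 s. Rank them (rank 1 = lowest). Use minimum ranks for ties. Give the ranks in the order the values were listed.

Sorted (ascending): 10.27, 10.96, 11.11, 12.02, 12.78, 13.34, 13.54, 13.54
The 2 values of 13.54 occupy positions 7–8 → each gets rank 7.

4, 6, 5, 7, 1, 3, 2, 7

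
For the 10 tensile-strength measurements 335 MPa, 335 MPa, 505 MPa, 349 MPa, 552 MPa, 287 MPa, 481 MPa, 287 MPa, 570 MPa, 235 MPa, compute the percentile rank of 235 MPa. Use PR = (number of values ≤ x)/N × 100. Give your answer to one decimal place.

10.0

N = 10.
Strictly below 235: 0. Equal to 235: 1.
PR = 1/10 × 100 = 10.0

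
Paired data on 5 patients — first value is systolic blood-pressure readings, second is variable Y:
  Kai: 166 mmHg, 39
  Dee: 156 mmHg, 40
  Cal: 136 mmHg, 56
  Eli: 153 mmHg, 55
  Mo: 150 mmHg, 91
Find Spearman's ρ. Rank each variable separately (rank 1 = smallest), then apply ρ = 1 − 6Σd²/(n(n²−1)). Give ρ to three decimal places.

Ranks of variable 1: 5, 4, 1, 3, 2
Ranks of variable 2: 1, 2, 4, 3, 5
d = r₁ − r₂: 4, 2, -3, 0, -3
d²: 16, 4, 9, 0, 9; Σd² = 38
ρ = 1 − 6·38/(5·24) = 1 − 228/120 = -0.900

-0.900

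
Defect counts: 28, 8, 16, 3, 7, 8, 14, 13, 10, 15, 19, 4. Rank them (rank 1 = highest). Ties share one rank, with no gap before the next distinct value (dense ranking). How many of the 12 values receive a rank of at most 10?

Sorted (descending): 28, 19, 16, 15, 14, 13, 10, 8, 8, 7, 4, 3
The 2 values of 8 share dense rank 8.
Remaining distinct values take the next consecutive integers.
Ranks ≤ 10: {1, 2, 3, 4, 5, 6, 7, 8, 8, 9, 10} → 11 values.

11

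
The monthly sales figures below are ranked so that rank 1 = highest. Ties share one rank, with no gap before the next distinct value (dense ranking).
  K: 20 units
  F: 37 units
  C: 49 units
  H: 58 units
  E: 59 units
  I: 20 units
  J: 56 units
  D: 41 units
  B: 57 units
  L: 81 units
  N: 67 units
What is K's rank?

10

Sorted (descending): 81, 67, 59, 58, 57, 56, 49, 41, 37, 20, 20
The 2 values of 20 share dense rank 10.
Remaining distinct values take the next consecutive integers.
K has value 20 units → rank 10.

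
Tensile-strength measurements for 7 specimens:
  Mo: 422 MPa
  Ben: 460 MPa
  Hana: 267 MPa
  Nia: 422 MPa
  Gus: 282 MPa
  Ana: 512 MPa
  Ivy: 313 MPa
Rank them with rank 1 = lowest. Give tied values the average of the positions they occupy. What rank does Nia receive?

4.5

Sorted (ascending): 267, 282, 313, 422, 422, 460, 512
The 2 values of 422 occupy positions 4–5 → average rank (4+5)/2 = 4.5.
Nia has value 422 MPa → rank 4.5.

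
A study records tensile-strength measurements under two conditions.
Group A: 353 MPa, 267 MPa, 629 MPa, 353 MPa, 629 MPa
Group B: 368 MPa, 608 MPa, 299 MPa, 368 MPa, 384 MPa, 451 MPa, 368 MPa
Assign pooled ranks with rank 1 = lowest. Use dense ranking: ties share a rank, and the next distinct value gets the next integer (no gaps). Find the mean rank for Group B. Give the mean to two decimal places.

4.57

Sorted (ascending): 267, 299, 353, 353, 368, 368, 368, 384, 451, 608, 629, 629
The 2 values of 353 share dense rank 3.
The 3 values of 368 share dense rank 4.
The 2 values of 629 share dense rank 8.
Remaining distinct values take the next consecutive integers.
Group B values → pooled ranks: 368→4, 608→7, 299→2, 368→4, 384→5, 451→6, 368→4
Mean rank = (4 + 7 + 2 + 4 + 5 + 6 + 4) / 7 = 4.57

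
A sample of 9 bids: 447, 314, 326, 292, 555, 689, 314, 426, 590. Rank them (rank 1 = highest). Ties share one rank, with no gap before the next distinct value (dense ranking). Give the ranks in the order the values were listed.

Sorted (descending): 689, 590, 555, 447, 426, 326, 314, 314, 292
The 2 values of 314 share dense rank 7.
Remaining distinct values take the next consecutive integers.

4, 7, 6, 8, 3, 1, 7, 5, 2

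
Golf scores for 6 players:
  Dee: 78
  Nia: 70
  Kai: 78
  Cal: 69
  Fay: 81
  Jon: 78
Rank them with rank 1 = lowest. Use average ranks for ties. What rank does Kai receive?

Sorted (ascending): 69, 70, 78, 78, 78, 81
The 3 values of 78 occupy positions 3–5 → average rank 4.
Kai has value 78 → rank 4.

4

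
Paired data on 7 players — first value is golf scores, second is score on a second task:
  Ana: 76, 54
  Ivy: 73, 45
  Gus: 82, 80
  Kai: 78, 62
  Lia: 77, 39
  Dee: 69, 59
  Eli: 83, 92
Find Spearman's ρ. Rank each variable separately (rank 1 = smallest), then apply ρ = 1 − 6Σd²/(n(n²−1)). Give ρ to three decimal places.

0.679

Ranks of variable 1: 3, 2, 6, 5, 4, 1, 7
Ranks of variable 2: 3, 2, 6, 5, 1, 4, 7
d = r₁ − r₂: 0, 0, 0, 0, 3, -3, 0
d²: 0, 0, 0, 0, 9, 9, 0; Σd² = 18
ρ = 1 − 6·18/(7·48) = 1 − 108/336 = 0.679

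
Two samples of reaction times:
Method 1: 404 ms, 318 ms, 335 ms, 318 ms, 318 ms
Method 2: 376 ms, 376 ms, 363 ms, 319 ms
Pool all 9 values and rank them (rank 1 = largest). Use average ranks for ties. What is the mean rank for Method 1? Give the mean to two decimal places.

6.00

Sorted (descending): 404, 376, 376, 363, 335, 319, 318, 318, 318
The 2 values of 376 occupy positions 2–3 → average rank (2+3)/2 = 2.5.
The 3 values of 318 occupy positions 7–9 → average rank 8.
Method 1 values → pooled ranks: 404→1, 318→8, 335→5, 318→8, 318→8
Mean rank = (1 + 8 + 5 + 8 + 8) / 5 = 6.00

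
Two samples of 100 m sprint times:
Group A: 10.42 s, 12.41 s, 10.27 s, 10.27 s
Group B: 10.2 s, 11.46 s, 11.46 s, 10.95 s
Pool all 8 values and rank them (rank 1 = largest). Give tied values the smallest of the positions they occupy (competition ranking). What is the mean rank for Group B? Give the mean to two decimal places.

Sorted (descending): 12.41, 11.46, 11.46, 10.95, 10.42, 10.27, 10.27, 10.2
The 2 values of 11.46 occupy positions 2–3 → each gets rank 2.
The 2 values of 10.27 occupy positions 6–7 → each gets rank 6.
Group B values → pooled ranks: 10.2→8, 11.46→2, 11.46→2, 10.95→4
Mean rank = (8 + 2 + 2 + 4) / 4 = 4.00

4.00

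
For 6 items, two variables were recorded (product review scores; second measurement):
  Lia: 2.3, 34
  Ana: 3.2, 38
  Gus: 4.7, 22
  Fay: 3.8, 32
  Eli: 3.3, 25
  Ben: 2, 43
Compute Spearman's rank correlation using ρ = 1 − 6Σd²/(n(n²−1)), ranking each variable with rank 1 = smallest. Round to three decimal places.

Ranks of variable 1: 2, 3, 6, 5, 4, 1
Ranks of variable 2: 4, 5, 1, 3, 2, 6
d = r₁ − r₂: -2, -2, 5, 2, 2, -5
d²: 4, 4, 25, 4, 4, 25; Σd² = 66
ρ = 1 − 6·66/(6·35) = 1 − 396/210 = -0.886

-0.886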